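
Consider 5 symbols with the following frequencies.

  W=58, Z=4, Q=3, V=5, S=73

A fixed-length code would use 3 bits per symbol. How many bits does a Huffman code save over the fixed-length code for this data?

197

Fixed-length: 3 bits × 143 symbols = 429 bits.
Huffman merges:
merge Q(3) and Z(4): 7
merge V(5) and 7: 12
merge 12 and W(58): 70
merge 70 and S(73): 143
Huffman total = 7 + 12 + 70 + 143 = 232 bits.
Saving = 429 − 232 = 197 bits.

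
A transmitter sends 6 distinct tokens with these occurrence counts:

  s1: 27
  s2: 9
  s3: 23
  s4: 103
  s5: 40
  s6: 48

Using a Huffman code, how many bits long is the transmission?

576

Greedily combine the two least-frequent nodes:
combine s2(9), s3(23) → 32
combine s1(27), 32 → 59
combine s5(40), s6(48) → 88
combine 59, 88 → 147
combine s4(103), 147 → 250
The encoded length is the sum of every internal node's weight: 32 + 59 + 88 + 147 + 250 = 576 bits.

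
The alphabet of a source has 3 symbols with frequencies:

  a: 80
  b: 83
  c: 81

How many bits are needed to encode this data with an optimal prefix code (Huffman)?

405

Greedily combine the two least-frequent nodes:
combine a(80), c(81) → 161
combine b(83), 161 → 244
Each symbol's bit-cost is frequency × depth; summing gives 405 bits (equivalently 161 + 244).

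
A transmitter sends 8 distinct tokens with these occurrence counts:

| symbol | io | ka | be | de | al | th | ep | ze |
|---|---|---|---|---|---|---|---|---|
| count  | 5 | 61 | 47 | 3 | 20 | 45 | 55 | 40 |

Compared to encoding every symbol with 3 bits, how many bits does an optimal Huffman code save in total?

80

Fixed-length: 3 bits × 276 symbols = 828 bits.
Huffman merges:
combine de(3), io(5) → 8
combine 8, al(20) → 28
combine 28, ze(40) → 68
combine th(45), be(47) → 92
combine ep(55), ka(61) → 116
combine 68, 92 → 160
combine 116, 160 → 276
Huffman total = 8 + 28 + 68 + 92 + 116 + 160 + 276 = 748 bits.
Saving = 828 − 748 = 80 bits.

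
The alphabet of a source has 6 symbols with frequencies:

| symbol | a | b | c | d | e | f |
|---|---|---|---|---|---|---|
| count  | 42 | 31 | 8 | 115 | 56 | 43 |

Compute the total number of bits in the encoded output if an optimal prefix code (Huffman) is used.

694

Build the Huffman tree bottom-up:
merge c(8) and b(31): 39
merge 39 and a(42): 81
merge f(43) and e(56): 99
merge 81 and 99: 180
merge d(115) and 180: 295
Total encoded bits = sum of merged weights = 39 + 81 + 99 + 180 + 295 = 694.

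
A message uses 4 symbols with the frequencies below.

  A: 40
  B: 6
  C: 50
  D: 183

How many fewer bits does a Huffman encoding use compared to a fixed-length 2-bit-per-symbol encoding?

Fixed-length: 2 bits × 279 symbols = 558 bits.
Huffman merges:
combine B(6), A(40) → 46
combine 46, C(50) → 96
combine 96, D(183) → 279
Huffman total = 46 + 96 + 279 = 421 bits.
Saving = 558 − 421 = 137 bits.

137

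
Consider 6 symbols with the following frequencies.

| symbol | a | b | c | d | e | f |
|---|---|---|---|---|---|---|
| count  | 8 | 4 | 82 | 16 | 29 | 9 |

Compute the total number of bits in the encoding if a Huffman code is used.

284

Build the Huffman tree bottom-up:
combine b(4), a(8) → 12
combine f(9), 12 → 21
combine d(16), 21 → 37
combine e(29), 37 → 66
combine 66, c(82) → 148
The encoded length is the sum of every internal node's weight: 12 + 21 + 37 + 66 + 148 = 284 bits.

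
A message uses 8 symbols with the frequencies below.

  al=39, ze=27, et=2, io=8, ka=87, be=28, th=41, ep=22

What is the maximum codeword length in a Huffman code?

5

Merge the two lowest-weight nodes at each step:
merge et(2) and io(8): 10
merge 10 and ep(22): 32
merge ze(27) and be(28): 55
merge 32 and al(39): 71
merge th(41) and 55: 96
merge 71 and ka(87): 158
merge 96 and 158: 254
Maximum depth reached is 5.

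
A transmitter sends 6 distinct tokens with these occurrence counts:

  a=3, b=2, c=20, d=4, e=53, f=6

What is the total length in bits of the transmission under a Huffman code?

Merge the two smallest weights repeatedly:
combine b(2), a(3) → 5
combine d(4), 5 → 9
combine f(6), 9 → 15
combine 15, c(20) → 35
combine 35, e(53) → 88
Each symbol's bit-cost is frequency × depth; summing gives 152 bits (equivalently 5 + 9 + 15 + 35 + 88).

152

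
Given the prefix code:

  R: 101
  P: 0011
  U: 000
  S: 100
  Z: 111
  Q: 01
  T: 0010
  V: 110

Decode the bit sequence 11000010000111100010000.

VUSPVTU

Read left to right; each codeword is recognised as soon as it completes (prefix code):
  110→V | 000→U | 100→S | 0011→P | 110→V | 0010→T | 000→U
Decoded message: VUSPVTU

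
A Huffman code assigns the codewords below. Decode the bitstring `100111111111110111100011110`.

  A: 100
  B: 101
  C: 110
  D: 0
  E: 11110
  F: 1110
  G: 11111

AGGBFDDE

Read left to right; each codeword is recognised as soon as it completes (prefix code):
  100→A | 11111→G | 11111→G | 101→B | 1110→F | 0→D | 0→D | 11110→E
Decoded message: AGGBFDDE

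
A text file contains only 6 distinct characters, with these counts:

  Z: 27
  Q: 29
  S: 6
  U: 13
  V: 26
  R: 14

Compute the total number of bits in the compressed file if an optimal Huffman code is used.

Build the Huffman tree bottom-up:
combine S(6), U(13) → 19
combine R(14), 19 → 33
combine V(26), Z(27) → 53
combine Q(29), 33 → 62
combine 53, 62 → 115
Each symbol's bit-cost is frequency × depth; summing gives 282 bits (equivalently 19 + 33 + 53 + 62 + 115).

282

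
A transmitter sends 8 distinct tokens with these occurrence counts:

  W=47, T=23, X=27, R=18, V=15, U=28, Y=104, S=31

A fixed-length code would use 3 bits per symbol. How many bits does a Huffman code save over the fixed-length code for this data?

71

Fixed-length: 3 bits × 293 symbols = 879 bits.
Huffman merges:
combine V(15), R(18) → 33
combine T(23), X(27) → 50
combine U(28), S(31) → 59
combine 33, W(47) → 80
combine 50, 59 → 109
combine 80, Y(104) → 184
combine 109, 184 → 293
Huffman total = 33 + 50 + 59 + 80 + 109 + 184 + 293 = 808 bits.
Saving = 879 − 808 = 71 bits.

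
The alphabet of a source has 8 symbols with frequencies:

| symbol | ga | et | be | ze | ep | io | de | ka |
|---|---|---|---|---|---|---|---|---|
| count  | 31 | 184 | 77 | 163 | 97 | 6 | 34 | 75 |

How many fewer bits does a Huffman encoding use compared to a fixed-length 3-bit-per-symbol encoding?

Fixed-length: 3 bits × 667 symbols = 2001 bits.
Huffman merges:
io(6) + ga(31) → 37
de(34) + 37 → 71
71 + ka(75) → 146
be(77) + ep(97) → 174
146 + ze(163) → 309
174 + et(184) → 358
309 + 358 → 667
Huffman total = 37 + 71 + 146 + 174 + 309 + 358 + 667 = 1762 bits.
Saving = 2001 − 1762 = 239 bits.

239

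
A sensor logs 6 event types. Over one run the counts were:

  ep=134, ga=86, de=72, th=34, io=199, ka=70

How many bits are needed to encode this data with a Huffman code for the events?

1452

Greedily combine the two least-frequent nodes:
combine th(34), ka(70) → 104
combine de(72), ga(86) → 158
combine 104, ep(134) → 238
combine 158, io(199) → 357
combine 238, 357 → 595
Total encoded bits = sum of merged weights = 104 + 158 + 238 + 357 + 595 = 1452.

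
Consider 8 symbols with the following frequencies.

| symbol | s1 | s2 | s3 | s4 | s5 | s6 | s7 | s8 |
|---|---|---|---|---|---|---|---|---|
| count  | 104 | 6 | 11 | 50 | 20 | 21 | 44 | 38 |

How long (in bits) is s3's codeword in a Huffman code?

5

Huffman merges, smallest pair first:
s2(6) + s3(11) → 17
17 + s5(20) → 37
s6(21) + 37 → 58
s8(38) + s7(44) → 82
s4(50) + 58 → 108
82 + s1(104) → 186
108 + 186 → 294
s3's leaf is at depth 5, giving a 5-bit codeword.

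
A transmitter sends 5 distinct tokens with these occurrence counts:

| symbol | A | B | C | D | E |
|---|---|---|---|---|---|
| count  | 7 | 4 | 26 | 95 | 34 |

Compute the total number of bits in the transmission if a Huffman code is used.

Greedily combine the two least-frequent nodes:
merge B(4) and A(7): 11
merge 11 and C(26): 37
merge E(34) and 37: 71
merge 71 and D(95): 166
The encoded length is the sum of every internal node's weight: 11 + 37 + 71 + 166 = 285 bits.

285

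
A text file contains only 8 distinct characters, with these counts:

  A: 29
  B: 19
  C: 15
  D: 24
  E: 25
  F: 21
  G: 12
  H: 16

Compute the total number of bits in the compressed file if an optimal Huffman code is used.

481

Build the Huffman tree bottom-up:
G(12) + C(15) → 27
H(16) + B(19) → 35
F(21) + D(24) → 45
E(25) + 27 → 52
A(29) + 35 → 64
45 + 52 → 97
64 + 97 → 161
Each symbol's bit-cost is frequency × depth; summing gives 481 bits (equivalently 27 + 35 + 45 + 52 + 64 + 97 + 161).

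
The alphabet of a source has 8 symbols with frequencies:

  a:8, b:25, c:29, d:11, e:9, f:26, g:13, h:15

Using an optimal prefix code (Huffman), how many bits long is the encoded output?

Merge the two smallest weights repeatedly:
combine a(8), e(9) → 17
combine d(11), g(13) → 24
combine h(15), 17 → 32
combine 24, b(25) → 49
combine f(26), c(29) → 55
combine 32, 49 → 81
combine 55, 81 → 136
Total encoded bits = sum of merged weights = 17 + 24 + 32 + 49 + 55 + 81 + 136 = 394.

394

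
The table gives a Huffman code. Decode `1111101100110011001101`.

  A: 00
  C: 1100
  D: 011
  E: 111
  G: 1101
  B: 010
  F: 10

Read left to right; each codeword is recognised as soon as it completes (prefix code):
  111→E | 1101→G | 10→F | 011→D | 00→A | 1100→C | 1101→G
Decoded message: EGFDACG

EGFDACG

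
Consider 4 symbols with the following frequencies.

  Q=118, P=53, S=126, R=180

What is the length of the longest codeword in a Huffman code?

Merge the two lowest-weight nodes at each step:
P(53) + Q(118) → 171
S(126) + 171 → 297
R(180) + 297 → 477
Maximum depth reached is 3.

3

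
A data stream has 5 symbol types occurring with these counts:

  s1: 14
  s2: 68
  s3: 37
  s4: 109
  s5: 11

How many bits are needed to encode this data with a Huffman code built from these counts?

456

Greedily combine the two least-frequent nodes:
s5(11) + s1(14) → 25
25 + s3(37) → 62
62 + s2(68) → 130
s4(109) + 130 → 239
Total encoded bits = sum of merged weights = 25 + 62 + 130 + 239 = 456.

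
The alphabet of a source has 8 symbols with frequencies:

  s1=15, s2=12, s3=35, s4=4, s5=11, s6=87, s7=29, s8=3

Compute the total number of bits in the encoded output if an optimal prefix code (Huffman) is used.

466

Greedily combine the two least-frequent nodes:
combine s8(3), s4(4) → 7
combine 7, s5(11) → 18
combine s2(12), s1(15) → 27
combine 18, 27 → 45
combine s7(29), s3(35) → 64
combine 45, 64 → 109
combine s6(87), 109 → 196
The encoded length is the sum of every internal node's weight: 7 + 18 + 27 + 45 + 64 + 109 + 196 = 466 bits.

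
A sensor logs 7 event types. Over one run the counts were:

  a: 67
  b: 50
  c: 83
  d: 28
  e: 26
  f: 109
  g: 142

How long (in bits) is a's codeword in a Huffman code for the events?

Huffman merges, smallest pair first:
combine e(26), d(28) → 54
combine b(50), 54 → 104
combine a(67), c(83) → 150
combine 104, f(109) → 213
combine g(142), 150 → 292
combine 213, 292 → 505
The subtree containing a is merged 3 times, so code length = 3.

3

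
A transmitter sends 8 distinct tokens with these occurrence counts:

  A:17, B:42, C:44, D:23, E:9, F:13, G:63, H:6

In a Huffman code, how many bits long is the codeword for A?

Repeatedly merge the two smallest:
H(6) + E(9) → 15
F(13) + 15 → 28
A(17) + D(23) → 40
28 + 40 → 68
B(42) + C(44) → 86
G(63) + 68 → 131
86 + 131 → 217
The subtree containing A is merged 4 times, so code length = 4.

4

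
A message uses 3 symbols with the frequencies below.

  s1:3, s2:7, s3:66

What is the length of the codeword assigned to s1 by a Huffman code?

Huffman merges, smallest pair first:
merge s1(3) and s2(7): 10
merge 10 and s3(66): 76
s1 sits 2 levels below the root, so its codeword is 2 bits.

2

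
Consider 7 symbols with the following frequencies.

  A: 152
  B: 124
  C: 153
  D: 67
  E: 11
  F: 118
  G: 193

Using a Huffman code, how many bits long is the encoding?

2186

Build the Huffman tree bottom-up:
merge E(11) and D(67): 78
merge 78 and F(118): 196
merge B(124) and A(152): 276
merge C(153) and G(193): 346
merge 196 and 276: 472
merge 346 and 472: 818
The encoded length is the sum of every internal node's weight: 78 + 196 + 276 + 346 + 472 + 818 = 2186 bits.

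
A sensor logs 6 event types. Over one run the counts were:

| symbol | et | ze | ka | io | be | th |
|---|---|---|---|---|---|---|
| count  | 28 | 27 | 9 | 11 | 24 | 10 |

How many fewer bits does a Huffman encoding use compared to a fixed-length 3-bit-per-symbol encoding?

60

Fixed-length: 3 bits × 109 symbols = 327 bits.
Huffman merges:
combine ka(9), th(10) → 19
combine io(11), 19 → 30
combine be(24), ze(27) → 51
combine et(28), 30 → 58
combine 51, 58 → 109
Huffman total = 19 + 30 + 51 + 58 + 109 = 267 bits.
Saving = 327 − 267 = 60 bits.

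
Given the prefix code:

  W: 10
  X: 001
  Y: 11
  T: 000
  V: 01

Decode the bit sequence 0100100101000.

Read left to right; each codeword is recognised as soon as it completes (prefix code):
  01→V | 001→X | 001→X | 01→V | 000→T
Decoded message: VXXVT

VXXVT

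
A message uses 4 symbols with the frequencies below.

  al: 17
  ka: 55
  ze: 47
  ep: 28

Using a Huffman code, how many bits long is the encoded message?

284

Build the Huffman tree bottom-up:
merge al(17) and ep(28): 45
merge 45 and ze(47): 92
merge ka(55) and 92: 147
The encoded length is the sum of every internal node's weight: 45 + 92 + 147 = 284 bits.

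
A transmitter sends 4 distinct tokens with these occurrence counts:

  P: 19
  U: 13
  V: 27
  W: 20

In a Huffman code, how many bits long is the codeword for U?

2

Huffman merges, smallest pair first:
merge U(13) and P(19): 32
merge W(20) and V(27): 47
merge 32 and 47: 79
The subtree containing U is merged 2 times, so code length = 2.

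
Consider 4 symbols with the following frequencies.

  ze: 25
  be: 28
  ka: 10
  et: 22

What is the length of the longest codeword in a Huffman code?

Merge the two lowest-weight nodes at each step:
merge ka(10) and et(22): 32
merge ze(25) and be(28): 53
merge 32 and 53: 85
The rarest symbols sit at the bottom; the longest codeword is 2 bits.

2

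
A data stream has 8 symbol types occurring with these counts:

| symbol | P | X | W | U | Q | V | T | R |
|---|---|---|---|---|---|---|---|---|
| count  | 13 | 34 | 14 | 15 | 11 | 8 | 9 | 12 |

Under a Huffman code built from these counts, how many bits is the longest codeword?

4

Merge the two lowest-weight nodes at each step:
merge V(8) and T(9): 17
merge Q(11) and R(12): 23
merge P(13) and W(14): 27
merge U(15) and 17: 32
merge 23 and 27: 50
merge 32 and X(34): 66
merge 50 and 66: 116
The rarest symbols sit at the bottom; the longest codeword is 4 bits.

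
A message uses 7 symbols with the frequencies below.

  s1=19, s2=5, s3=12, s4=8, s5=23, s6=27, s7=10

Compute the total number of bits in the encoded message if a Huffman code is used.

275

Build the Huffman tree bottom-up:
merge s2(5) and s4(8): 13
merge s7(10) and s3(12): 22
merge 13 and s1(19): 32
merge 22 and s5(23): 45
merge s6(27) and 32: 59
merge 45 and 59: 104
Each symbol's bit-cost is frequency × depth; summing gives 275 bits (equivalently 13 + 22 + 32 + 45 + 59 + 104).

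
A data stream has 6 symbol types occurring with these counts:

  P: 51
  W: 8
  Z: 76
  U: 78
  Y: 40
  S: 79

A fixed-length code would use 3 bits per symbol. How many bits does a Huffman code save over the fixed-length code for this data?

185

Fixed-length: 3 bits × 332 symbols = 996 bits.
Huffman merges:
W(8) + Y(40) → 48
48 + P(51) → 99
Z(76) + U(78) → 154
S(79) + 99 → 178
154 + 178 → 332
Huffman total = 48 + 99 + 154 + 178 + 332 = 811 bits.
Saving = 996 − 811 = 185 bits.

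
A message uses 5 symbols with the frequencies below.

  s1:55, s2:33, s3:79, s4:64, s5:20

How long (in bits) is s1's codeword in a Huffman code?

2

Build the tree from the bottom:
s5(20) + s2(33) → 53
53 + s1(55) → 108
s4(64) + s3(79) → 143
108 + 143 → 251
s1 sits 2 levels below the root, so its codeword is 2 bits.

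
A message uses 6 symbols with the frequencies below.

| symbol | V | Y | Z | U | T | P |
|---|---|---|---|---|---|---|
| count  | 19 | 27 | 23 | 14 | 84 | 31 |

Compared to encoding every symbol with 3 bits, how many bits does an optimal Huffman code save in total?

135

Fixed-length: 3 bits × 198 symbols = 594 bits.
Huffman merges:
merge U(14) and V(19): 33
merge Z(23) and Y(27): 50
merge P(31) and 33: 64
merge 50 and 64: 114
merge T(84) and 114: 198
Huffman total = 33 + 50 + 64 + 114 + 198 = 459 bits.
Saving = 594 − 459 = 135 bits.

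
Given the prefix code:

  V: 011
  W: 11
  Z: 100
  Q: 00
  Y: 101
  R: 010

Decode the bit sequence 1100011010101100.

Read left to right; each codeword is recognised as soon as it completes (prefix code):
  11→W | 00→Q | 011→V | 010→R | 101→Y | 100→Z
Decoded message: WQVRYZ

WQVRYZ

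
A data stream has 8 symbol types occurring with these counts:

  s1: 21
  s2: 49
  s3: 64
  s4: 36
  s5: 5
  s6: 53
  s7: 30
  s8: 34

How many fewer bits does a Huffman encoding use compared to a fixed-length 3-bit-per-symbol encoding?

38

Fixed-length: 3 bits × 292 symbols = 876 bits.
Huffman merges:
combine s5(5), s1(21) → 26
combine 26, s7(30) → 56
combine s8(34), s4(36) → 70
combine s2(49), s6(53) → 102
combine 56, s3(64) → 120
combine 70, 102 → 172
combine 120, 172 → 292
Huffman total = 26 + 56 + 70 + 102 + 120 + 172 + 292 = 838 bits.
Saving = 876 − 838 = 38 bits.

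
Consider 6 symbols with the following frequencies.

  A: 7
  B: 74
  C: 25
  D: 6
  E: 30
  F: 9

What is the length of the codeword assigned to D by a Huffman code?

Build the tree from the bottom:
combine D(6), A(7) → 13
combine F(9), 13 → 22
combine 22, C(25) → 47
combine E(30), 47 → 77
combine B(74), 77 → 151
D sits 5 levels below the root, so its codeword is 5 bits.

5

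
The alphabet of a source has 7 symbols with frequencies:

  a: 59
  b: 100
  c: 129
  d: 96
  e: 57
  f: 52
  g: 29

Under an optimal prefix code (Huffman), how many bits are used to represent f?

Repeatedly merge the two smallest:
combine g(29), f(52) → 81
combine e(57), a(59) → 116
combine 81, d(96) → 177
combine b(100), 116 → 216
combine c(129), 177 → 306
combine 216, 306 → 522
f's leaf is at depth 4, giving a 4-bit codeword.

4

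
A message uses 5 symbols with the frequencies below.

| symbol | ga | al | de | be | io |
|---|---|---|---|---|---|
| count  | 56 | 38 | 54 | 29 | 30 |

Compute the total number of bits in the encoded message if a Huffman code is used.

473

Merge the two smallest weights repeatedly:
be(29) + io(30) → 59
al(38) + de(54) → 92
ga(56) + 59 → 115
92 + 115 → 207
Each symbol's bit-cost is frequency × depth; summing gives 473 bits (equivalently 59 + 92 + 115 + 207).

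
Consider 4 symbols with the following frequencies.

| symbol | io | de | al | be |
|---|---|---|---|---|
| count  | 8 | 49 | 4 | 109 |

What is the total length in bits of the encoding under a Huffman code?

243

Merge the two smallest weights repeatedly:
al(4) + io(8) → 12
12 + de(49) → 61
61 + be(109) → 170
Each symbol's bit-cost is frequency × depth; summing gives 243 bits (equivalently 12 + 61 + 170).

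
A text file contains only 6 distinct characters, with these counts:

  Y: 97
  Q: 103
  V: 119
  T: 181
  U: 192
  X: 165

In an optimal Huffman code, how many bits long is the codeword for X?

Huffman merges, smallest pair first:
Y(97) + Q(103) → 200
V(119) + X(165) → 284
T(181) + U(192) → 373
200 + 284 → 484
373 + 484 → 857
The subtree containing X is merged 3 times, so code length = 3.

3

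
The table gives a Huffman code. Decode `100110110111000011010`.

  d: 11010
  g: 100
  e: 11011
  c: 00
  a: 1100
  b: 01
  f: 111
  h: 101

gebacd

Read left to right; each codeword is recognised as soon as it completes (prefix code):
  100→g | 11011→e | 01→b | 1100→a | 00→c | 11010→d
Decoded message: gebacd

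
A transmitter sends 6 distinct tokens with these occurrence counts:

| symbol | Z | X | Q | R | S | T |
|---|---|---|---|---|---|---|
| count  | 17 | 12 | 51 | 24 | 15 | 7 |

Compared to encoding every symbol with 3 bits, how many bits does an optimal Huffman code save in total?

Fixed-length: 3 bits × 126 symbols = 378 bits.
Huffman merges:
combine T(7), X(12) → 19
combine S(15), Z(17) → 32
combine 19, R(24) → 43
combine 32, 43 → 75
combine Q(51), 75 → 126
Huffman total = 19 + 32 + 43 + 75 + 126 = 295 bits.
Saving = 378 − 295 = 83 bits.

83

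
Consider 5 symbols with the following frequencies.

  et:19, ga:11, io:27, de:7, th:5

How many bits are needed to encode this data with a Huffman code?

Merge the two smallest weights repeatedly:
th(5) + de(7) → 12
ga(11) + 12 → 23
et(19) + 23 → 42
io(27) + 42 → 69
Total encoded bits = sum of merged weights = 12 + 23 + 42 + 69 = 146.

146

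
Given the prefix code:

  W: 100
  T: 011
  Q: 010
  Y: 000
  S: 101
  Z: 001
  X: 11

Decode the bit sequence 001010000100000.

ZQYWY

Read left to right; each codeword is recognised as soon as it completes (prefix code):
  001→Z | 010→Q | 000→Y | 100→W | 000→Y
Decoded message: ZQYWY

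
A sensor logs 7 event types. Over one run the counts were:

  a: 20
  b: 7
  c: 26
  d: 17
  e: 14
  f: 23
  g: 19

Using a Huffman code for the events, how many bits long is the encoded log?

Merge the two smallest weights repeatedly:
b(7) + e(14) → 21
d(17) + g(19) → 36
a(20) + 21 → 41
f(23) + c(26) → 49
36 + 41 → 77
49 + 77 → 126
The encoded length is the sum of every internal node's weight: 21 + 36 + 41 + 49 + 77 + 126 = 350 bits.

350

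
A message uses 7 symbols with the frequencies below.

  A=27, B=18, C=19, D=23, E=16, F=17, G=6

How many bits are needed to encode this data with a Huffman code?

Build the Huffman tree bottom-up:
G(6) + E(16) → 22
F(17) + B(18) → 35
C(19) + 22 → 41
D(23) + A(27) → 50
35 + 41 → 76
50 + 76 → 126
Each symbol's bit-cost is frequency × depth; summing gives 350 bits (equivalently 22 + 35 + 41 + 50 + 76 + 126).

350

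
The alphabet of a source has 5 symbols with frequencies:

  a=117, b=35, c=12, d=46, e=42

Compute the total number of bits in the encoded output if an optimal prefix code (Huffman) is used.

522

Build the Huffman tree bottom-up:
merge c(12) and b(35): 47
merge e(42) and d(46): 88
merge 47 and 88: 135
merge a(117) and 135: 252
Each symbol's bit-cost is frequency × depth; summing gives 522 bits (equivalently 47 + 88 + 135 + 252).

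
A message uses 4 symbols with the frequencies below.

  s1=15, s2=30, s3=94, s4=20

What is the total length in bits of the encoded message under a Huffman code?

Build the Huffman tree bottom-up:
combine s1(15), s4(20) → 35
combine s2(30), 35 → 65
combine 65, s3(94) → 159
Each symbol's bit-cost is frequency × depth; summing gives 259 bits (equivalently 35 + 65 + 159).

259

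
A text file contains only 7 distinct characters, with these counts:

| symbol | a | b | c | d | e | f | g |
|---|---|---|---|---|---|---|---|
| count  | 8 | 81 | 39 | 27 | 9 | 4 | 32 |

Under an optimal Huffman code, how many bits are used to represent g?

Huffman merges, smallest pair first:
combine f(4), a(8) → 12
combine e(9), 12 → 21
combine 21, d(27) → 48
combine g(32), c(39) → 71
combine 48, 71 → 119
combine b(81), 119 → 200
The subtree containing g is merged 3 times, so code length = 3.

3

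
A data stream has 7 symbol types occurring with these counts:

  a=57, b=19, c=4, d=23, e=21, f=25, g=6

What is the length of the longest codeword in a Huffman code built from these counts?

5

Merge the two lowest-weight nodes at each step:
c(4) + g(6) → 10
10 + b(19) → 29
e(21) + d(23) → 44
f(25) + 29 → 54
44 + 54 → 98
a(57) + 98 → 155
The rarest symbols sit at the bottom; the longest codeword is 5 bits.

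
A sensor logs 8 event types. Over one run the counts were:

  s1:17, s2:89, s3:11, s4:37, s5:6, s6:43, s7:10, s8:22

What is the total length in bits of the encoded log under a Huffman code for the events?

Greedily combine the two least-frequent nodes:
merge s5(6) and s7(10): 16
merge s3(11) and 16: 27
merge s1(17) and s8(22): 39
merge 27 and s4(37): 64
merge 39 and s6(43): 82
merge 64 and 82: 146
merge s2(89) and 146: 235
The encoded length is the sum of every internal node's weight: 16 + 27 + 39 + 64 + 82 + 146 + 235 = 609 bits.

609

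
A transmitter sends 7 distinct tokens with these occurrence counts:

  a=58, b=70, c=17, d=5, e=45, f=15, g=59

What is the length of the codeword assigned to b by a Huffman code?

2

Huffman merges, smallest pair first:
merge d(5) and f(15): 20
merge c(17) and 20: 37
merge 37 and e(45): 82
merge a(58) and g(59): 117
merge b(70) and 82: 152
merge 117 and 152: 269
The subtree containing b is merged 2 times, so code length = 2.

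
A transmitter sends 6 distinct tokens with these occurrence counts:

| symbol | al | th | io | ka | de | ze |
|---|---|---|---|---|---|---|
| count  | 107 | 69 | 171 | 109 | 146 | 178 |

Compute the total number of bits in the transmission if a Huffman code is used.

1991

Greedily combine the two least-frequent nodes:
th(69) + al(107) → 176
ka(109) + de(146) → 255
io(171) + 176 → 347
ze(178) + 255 → 433
347 + 433 → 780
Each symbol's bit-cost is frequency × depth; summing gives 1991 bits (equivalently 176 + 255 + 347 + 433 + 780).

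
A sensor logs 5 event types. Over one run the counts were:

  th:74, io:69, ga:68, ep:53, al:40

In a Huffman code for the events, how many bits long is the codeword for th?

2

Repeatedly merge the two smallest:
combine al(40), ep(53) → 93
combine ga(68), io(69) → 137
combine th(74), 93 → 167
combine 137, 167 → 304
th's leaf is at depth 2, giving a 2-bit codeword.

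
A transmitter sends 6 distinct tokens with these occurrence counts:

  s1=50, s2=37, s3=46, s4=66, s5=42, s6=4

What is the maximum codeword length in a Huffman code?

Merge the two lowest-weight nodes at each step:
merge s6(4) and s2(37): 41
merge 41 and s5(42): 83
merge s3(46) and s1(50): 96
merge s4(66) and 83: 149
merge 96 and 149: 245
Maximum depth reached is 4.

4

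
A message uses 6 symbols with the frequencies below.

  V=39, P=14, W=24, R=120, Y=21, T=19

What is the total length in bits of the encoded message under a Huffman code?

504

Merge the two smallest weights repeatedly:
combine P(14), T(19) → 33
combine Y(21), W(24) → 45
combine 33, V(39) → 72
combine 45, 72 → 117
combine 117, R(120) → 237
Each symbol's bit-cost is frequency × depth; summing gives 504 bits (equivalently 33 + 45 + 72 + 117 + 237).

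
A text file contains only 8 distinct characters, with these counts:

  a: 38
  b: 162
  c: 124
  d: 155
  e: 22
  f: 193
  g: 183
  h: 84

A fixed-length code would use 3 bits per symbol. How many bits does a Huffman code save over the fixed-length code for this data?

Fixed-length: 3 bits × 961 symbols = 2883 bits.
Huffman merges:
combine e(22), a(38) → 60
combine 60, h(84) → 144
combine c(124), 144 → 268
combine d(155), b(162) → 317
combine g(183), f(193) → 376
combine 268, 317 → 585
combine 376, 585 → 961
Huffman total = 60 + 144 + 268 + 317 + 376 + 585 + 961 = 2711 bits.
Saving = 2883 − 2711 = 172 bits.

172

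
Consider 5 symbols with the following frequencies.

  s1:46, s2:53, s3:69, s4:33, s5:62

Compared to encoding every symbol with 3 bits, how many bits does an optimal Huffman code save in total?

184

Fixed-length: 3 bits × 263 symbols = 789 bits.
Huffman merges:
merge s4(33) and s1(46): 79
merge s2(53) and s5(62): 115
merge s3(69) and 79: 148
merge 115 and 148: 263
Huffman total = 79 + 115 + 148 + 263 = 605 bits.
Saving = 789 − 605 = 184 bits.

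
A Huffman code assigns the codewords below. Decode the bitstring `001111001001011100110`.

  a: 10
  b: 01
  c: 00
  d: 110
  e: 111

Read left to right; each codeword is recognised as soon as it completes (prefix code):
  00→c | 111→e | 10→a | 01→b | 00→c | 10→a | 111→e | 00→c | 110→d
Decoded message: ceabcaecd

ceabcaecd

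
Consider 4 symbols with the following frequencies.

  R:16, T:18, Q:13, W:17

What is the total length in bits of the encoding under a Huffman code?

Greedily combine the two least-frequent nodes:
merge Q(13) and R(16): 29
merge W(17) and T(18): 35
merge 29 and 35: 64
Total encoded bits = sum of merged weights = 29 + 35 + 64 = 128.

128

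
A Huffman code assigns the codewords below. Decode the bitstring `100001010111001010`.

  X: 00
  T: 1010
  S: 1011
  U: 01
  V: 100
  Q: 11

Read left to right; each codeword is recognised as soon as it completes (prefix code):
  100→V | 00→X | 1010→T | 11→Q | 100→V | 1010→T
Decoded message: VXTQVT

VXTQVT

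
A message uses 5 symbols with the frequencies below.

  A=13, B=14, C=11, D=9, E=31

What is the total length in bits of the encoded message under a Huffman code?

172

Build the Huffman tree bottom-up:
D(9) + C(11) → 20
A(13) + B(14) → 27
20 + 27 → 47
E(31) + 47 → 78
Each symbol's bit-cost is frequency × depth; summing gives 172 bits (equivalently 20 + 27 + 47 + 78).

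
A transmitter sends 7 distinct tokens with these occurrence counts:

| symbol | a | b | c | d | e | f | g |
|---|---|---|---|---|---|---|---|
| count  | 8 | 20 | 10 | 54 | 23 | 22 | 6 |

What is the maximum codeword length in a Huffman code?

5

Merge the two lowest-weight nodes at each step:
merge g(6) and a(8): 14
merge c(10) and 14: 24
merge b(20) and f(22): 42
merge e(23) and 24: 47
merge 42 and 47: 89
merge d(54) and 89: 143
The rarest symbols sit at the bottom; the longest codeword is 5 bits.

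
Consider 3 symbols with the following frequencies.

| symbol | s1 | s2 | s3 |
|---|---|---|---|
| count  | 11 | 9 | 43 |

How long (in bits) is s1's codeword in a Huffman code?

Repeatedly merge the two smallest:
combine s2(9), s1(11) → 20
combine 20, s3(43) → 63
s1's leaf is at depth 2, giving a 2-bit codeword.

2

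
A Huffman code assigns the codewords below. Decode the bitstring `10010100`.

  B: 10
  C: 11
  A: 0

BABBA

Read left to right; each codeword is recognised as soon as it completes (prefix code):
  10→B | 0→A | 10→B | 10→B | 0→A
Decoded message: BABBA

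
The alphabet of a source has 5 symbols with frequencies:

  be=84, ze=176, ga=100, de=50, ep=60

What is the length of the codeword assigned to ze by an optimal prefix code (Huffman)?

Build the tree from the bottom:
merge de(50) and ep(60): 110
merge be(84) and ga(100): 184
merge 110 and ze(176): 286
merge 184 and 286: 470
ze's leaf is at depth 2, giving a 2-bit codeword.

2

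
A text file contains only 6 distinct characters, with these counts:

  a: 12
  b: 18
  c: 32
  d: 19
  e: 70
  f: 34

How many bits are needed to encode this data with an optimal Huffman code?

445

Greedily combine the two least-frequent nodes:
merge a(12) and b(18): 30
merge d(19) and 30: 49
merge c(32) and f(34): 66
merge 49 and 66: 115
merge e(70) and 115: 185
Total encoded bits = sum of merged weights = 30 + 49 + 66 + 115 + 185 = 445.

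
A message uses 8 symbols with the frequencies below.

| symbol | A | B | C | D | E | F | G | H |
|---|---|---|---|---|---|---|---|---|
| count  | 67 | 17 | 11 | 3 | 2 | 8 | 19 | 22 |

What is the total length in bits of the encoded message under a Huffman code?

355

Merge the two smallest weights repeatedly:
combine E(2), D(3) → 5
combine 5, F(8) → 13
combine C(11), 13 → 24
combine B(17), G(19) → 36
combine H(22), 24 → 46
combine 36, 46 → 82
combine A(67), 82 → 149
Total encoded bits = sum of merged weights = 5 + 13 + 24 + 36 + 46 + 82 + 149 = 355.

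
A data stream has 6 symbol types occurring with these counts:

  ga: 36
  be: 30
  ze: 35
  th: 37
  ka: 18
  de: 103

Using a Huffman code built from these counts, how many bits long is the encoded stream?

619

Greedily combine the two least-frequent nodes:
merge ka(18) and be(30): 48
merge ze(35) and ga(36): 71
merge th(37) and 48: 85
merge 71 and 85: 156
merge de(103) and 156: 259
The encoded length is the sum of every internal node's weight: 48 + 71 + 85 + 156 + 259 = 619 bits.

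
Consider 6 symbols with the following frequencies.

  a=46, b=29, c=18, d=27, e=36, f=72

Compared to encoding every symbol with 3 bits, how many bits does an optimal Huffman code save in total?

Fixed-length: 3 bits × 228 symbols = 684 bits.
Huffman merges:
merge c(18) and d(27): 45
merge b(29) and e(36): 65
merge 45 and a(46): 91
merge 65 and f(72): 137
merge 91 and 137: 228
Huffman total = 45 + 65 + 91 + 137 + 228 = 566 bits.
Saving = 684 − 566 = 118 bits.

118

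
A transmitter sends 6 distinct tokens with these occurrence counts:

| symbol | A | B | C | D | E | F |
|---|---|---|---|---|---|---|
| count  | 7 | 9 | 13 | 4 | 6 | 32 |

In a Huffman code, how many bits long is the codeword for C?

3

Repeatedly merge the two smallest:
combine D(4), E(6) → 10
combine A(7), B(9) → 16
combine 10, C(13) → 23
combine 16, 23 → 39
combine F(32), 39 → 71
C sits 3 levels below the root, so its codeword is 3 bits.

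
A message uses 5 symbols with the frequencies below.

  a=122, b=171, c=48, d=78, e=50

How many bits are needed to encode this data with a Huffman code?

Build the Huffman tree bottom-up:
combine c(48), e(50) → 98
combine d(78), 98 → 176
combine a(122), b(171) → 293
combine 176, 293 → 469
Total encoded bits = sum of merged weights = 98 + 176 + 293 + 469 = 1036.

1036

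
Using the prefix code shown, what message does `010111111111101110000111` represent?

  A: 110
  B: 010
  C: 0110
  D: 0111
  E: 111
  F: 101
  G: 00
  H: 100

Read left to right; each codeword is recognised as soon as it completes (prefix code):
  010→B | 111→E | 111→E | 111→E | 101→F | 110→A | 00→G | 0111→D
Decoded message: BEEEFAGD

BEEEFAGD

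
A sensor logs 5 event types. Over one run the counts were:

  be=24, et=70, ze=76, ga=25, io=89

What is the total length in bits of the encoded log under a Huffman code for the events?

617

Merge the two smallest weights repeatedly:
combine be(24), ga(25) → 49
combine 49, et(70) → 119
combine ze(76), io(89) → 165
combine 119, 165 → 284
The encoded length is the sum of every internal node's weight: 49 + 119 + 165 + 284 = 617 bits.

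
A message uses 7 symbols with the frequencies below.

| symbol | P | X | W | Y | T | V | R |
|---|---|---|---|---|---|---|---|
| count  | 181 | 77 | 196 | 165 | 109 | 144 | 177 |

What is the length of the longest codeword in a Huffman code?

3

Merge the two lowest-weight nodes at each step:
X(77) + T(109) → 186
V(144) + Y(165) → 309
R(177) + P(181) → 358
186 + W(196) → 382
309 + 358 → 667
382 + 667 → 1049
Maximum depth reached is 3.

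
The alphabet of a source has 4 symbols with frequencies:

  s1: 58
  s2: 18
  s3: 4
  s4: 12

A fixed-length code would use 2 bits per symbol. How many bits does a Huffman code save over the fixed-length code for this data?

Fixed-length: 2 bits × 92 symbols = 184 bits.
Huffman merges:
merge s3(4) and s4(12): 16
merge 16 and s2(18): 34
merge 34 and s1(58): 92
Huffman total = 16 + 34 + 92 = 142 bits.
Saving = 184 − 142 = 42 bits.

42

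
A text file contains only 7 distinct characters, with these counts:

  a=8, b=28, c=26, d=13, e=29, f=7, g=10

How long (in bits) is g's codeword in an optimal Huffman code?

4

Repeatedly merge the two smallest:
combine f(7), a(8) → 15
combine g(10), d(13) → 23
combine 15, 23 → 38
combine c(26), b(28) → 54
combine e(29), 38 → 67
combine 54, 67 → 121
The subtree containing g is merged 4 times, so code length = 4.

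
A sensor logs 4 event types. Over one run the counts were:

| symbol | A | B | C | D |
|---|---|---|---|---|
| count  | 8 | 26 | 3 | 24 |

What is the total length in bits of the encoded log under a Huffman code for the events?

Greedily combine the two least-frequent nodes:
merge C(3) and A(8): 11
merge 11 and D(24): 35
merge B(26) and 35: 61
The encoded length is the sum of every internal node's weight: 11 + 35 + 61 = 107 bits.

107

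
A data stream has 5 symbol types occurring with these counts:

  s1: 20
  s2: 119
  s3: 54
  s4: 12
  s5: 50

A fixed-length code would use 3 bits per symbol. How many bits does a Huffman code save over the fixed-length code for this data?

Fixed-length: 3 bits × 255 symbols = 765 bits.
Huffman merges:
merge s4(12) and s1(20): 32
merge 32 and s5(50): 82
merge s3(54) and 82: 136
merge s2(119) and 136: 255
Huffman total = 32 + 82 + 136 + 255 = 505 bits.
Saving = 765 − 505 = 260 bits.

260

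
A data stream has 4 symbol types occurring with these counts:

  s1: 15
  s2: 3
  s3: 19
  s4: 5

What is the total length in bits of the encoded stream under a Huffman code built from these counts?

Greedily combine the two least-frequent nodes:
s2(3) + s4(5) → 8
8 + s1(15) → 23
s3(19) + 23 → 42
Each symbol's bit-cost is frequency × depth; summing gives 73 bits (equivalently 8 + 23 + 42).

73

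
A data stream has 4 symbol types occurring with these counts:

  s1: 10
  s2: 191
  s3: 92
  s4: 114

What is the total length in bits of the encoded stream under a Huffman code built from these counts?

Greedily combine the two least-frequent nodes:
s1(10) + s3(92) → 102
102 + s4(114) → 216
s2(191) + 216 → 407
The encoded length is the sum of every internal node's weight: 102 + 216 + 407 = 725 bits.

725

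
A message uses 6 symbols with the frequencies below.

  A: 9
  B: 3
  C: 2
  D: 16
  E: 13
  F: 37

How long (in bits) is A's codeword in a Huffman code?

Build the tree from the bottom:
merge C(2) and B(3): 5
merge 5 and A(9): 14
merge E(13) and 14: 27
merge D(16) and 27: 43
merge F(37) and 43: 80
The subtree containing A is merged 4 times, so code length = 4.

4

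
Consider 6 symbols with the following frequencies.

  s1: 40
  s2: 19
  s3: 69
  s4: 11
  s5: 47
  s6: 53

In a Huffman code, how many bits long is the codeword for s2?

4

Build the tree from the bottom:
combine s4(11), s2(19) → 30
combine 30, s1(40) → 70
combine s5(47), s6(53) → 100
combine s3(69), 70 → 139
combine 100, 139 → 239
The subtree containing s2 is merged 4 times, so code length = 4.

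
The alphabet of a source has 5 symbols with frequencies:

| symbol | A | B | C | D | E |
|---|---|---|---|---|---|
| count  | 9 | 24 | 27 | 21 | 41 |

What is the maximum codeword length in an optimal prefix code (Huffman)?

Merge the two lowest-weight nodes at each step:
A(9) + D(21) → 30
B(24) + C(27) → 51
30 + E(41) → 71
51 + 71 → 122
The first pair merged (A, D) ends up deepest, at depth 3.

3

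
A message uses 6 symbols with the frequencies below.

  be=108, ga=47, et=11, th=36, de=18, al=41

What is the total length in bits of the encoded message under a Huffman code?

596

Build the Huffman tree bottom-up:
et(11) + de(18) → 29
29 + th(36) → 65
al(41) + ga(47) → 88
65 + 88 → 153
be(108) + 153 → 261
Each symbol's bit-cost is frequency × depth; summing gives 596 bits (equivalently 29 + 65 + 88 + 153 + 261).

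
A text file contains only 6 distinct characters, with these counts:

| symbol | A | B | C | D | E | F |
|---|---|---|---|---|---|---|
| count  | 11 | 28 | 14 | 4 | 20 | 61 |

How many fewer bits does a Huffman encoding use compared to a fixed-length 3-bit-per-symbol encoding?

Fixed-length: 3 bits × 138 symbols = 414 bits.
Huffman merges:
D(4) + A(11) → 15
C(14) + 15 → 29
E(20) + B(28) → 48
29 + 48 → 77
F(61) + 77 → 138
Huffman total = 15 + 29 + 48 + 77 + 138 = 307 bits.
Saving = 414 − 307 = 107 bits.

107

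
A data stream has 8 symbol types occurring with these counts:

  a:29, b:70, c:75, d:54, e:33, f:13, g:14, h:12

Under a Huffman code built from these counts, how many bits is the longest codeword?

Merge the two lowest-weight nodes at each step:
merge h(12) and f(13): 25
merge g(14) and 25: 39
merge a(29) and e(33): 62
merge 39 and d(54): 93
merge 62 and b(70): 132
merge c(75) and 93: 168
merge 132 and 168: 300
The rarest symbols sit at the bottom; the longest codeword is 5 bits.

5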